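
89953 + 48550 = 138503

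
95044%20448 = 13252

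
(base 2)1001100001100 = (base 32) 4OC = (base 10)4876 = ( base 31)529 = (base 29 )5N4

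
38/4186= 19/2093 = 0.01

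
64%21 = 1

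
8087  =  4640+3447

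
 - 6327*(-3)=18981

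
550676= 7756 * 71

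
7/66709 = 7/66709=0.00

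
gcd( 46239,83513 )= 1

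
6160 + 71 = 6231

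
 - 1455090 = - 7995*182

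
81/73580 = 81/73580 = 0.00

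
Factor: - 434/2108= - 7/34=-2^( - 1 )*7^1*17^(- 1) 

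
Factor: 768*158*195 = 23662080  =  2^9*3^2*5^1*13^1*79^1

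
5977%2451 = 1075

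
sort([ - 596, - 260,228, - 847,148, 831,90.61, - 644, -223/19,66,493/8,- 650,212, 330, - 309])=[ - 847,  -  650, - 644,- 596,- 309, - 260, - 223/19,493/8, 66,  90.61, 148, 212,  228,330,831]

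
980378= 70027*14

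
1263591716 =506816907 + 756774809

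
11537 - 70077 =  - 58540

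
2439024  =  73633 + 2365391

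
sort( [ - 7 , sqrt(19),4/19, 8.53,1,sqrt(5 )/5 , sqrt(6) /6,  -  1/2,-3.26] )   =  [-7, - 3.26, - 1/2, 4/19,sqrt( 6)/6,sqrt(5)/5,  1,sqrt( 19),8.53 ]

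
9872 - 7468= 2404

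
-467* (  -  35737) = 16689179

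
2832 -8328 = -5496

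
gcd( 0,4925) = 4925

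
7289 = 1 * 7289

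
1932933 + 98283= 2031216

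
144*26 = 3744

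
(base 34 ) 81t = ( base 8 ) 22137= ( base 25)EMB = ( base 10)9311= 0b10010001011111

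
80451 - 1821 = 78630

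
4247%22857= 4247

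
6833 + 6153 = 12986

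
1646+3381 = 5027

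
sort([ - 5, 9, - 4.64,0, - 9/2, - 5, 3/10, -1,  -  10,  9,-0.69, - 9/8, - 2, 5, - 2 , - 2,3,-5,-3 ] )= [  -  10 ,-5,-5, - 5, - 4.64 , - 9/2,  -  3, - 2,  -  2 , - 2, -9/8, - 1, - 0.69,0,  3/10, 3, 5,9 , 9 ] 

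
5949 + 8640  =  14589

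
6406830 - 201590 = 6205240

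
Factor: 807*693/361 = 3^3*7^1*11^1*19^ ( - 2)*269^1 = 559251/361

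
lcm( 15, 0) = 0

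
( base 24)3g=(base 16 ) 58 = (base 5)323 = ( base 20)48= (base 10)88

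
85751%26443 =6422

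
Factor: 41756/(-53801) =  - 52/67 = -2^2*13^1*67^ ( - 1)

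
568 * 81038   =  46029584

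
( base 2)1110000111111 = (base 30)811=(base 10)7231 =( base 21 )G87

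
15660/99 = 1740/11= 158.18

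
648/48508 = 162/12127 = 0.01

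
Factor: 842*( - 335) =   -  282070 =-2^1*5^1*67^1*421^1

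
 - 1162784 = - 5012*232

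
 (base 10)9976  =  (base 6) 114104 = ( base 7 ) 41041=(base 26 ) EJI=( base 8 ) 23370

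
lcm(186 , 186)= 186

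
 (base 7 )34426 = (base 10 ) 8791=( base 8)21127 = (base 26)d03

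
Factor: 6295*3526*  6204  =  137705038680 = 2^3*3^1 * 5^1*11^1 * 41^1*43^1 * 47^1*1259^1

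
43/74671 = 43/74671 =0.00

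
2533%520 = 453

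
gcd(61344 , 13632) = 6816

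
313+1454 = 1767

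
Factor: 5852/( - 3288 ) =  -1463/822 = - 2^( - 1)*3^(- 1)*7^1*11^1*19^1 *137^( - 1)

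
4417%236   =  169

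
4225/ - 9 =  - 470 + 5/9 = - 469.44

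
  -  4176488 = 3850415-8026903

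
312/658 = 156/329 = 0.47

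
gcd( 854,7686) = 854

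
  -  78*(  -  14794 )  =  1153932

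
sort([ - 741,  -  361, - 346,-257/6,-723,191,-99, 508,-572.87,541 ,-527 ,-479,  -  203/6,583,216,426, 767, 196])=[ - 741,  -  723,  -  572.87,  -  527,-479,  -  361, - 346,-99,-257/6,-203/6,191, 196,216  ,  426,508,541,583,767 ] 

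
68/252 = 17/63 = 0.27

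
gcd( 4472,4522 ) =2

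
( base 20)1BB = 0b1001110111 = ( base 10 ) 631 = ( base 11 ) 524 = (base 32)jn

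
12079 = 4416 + 7663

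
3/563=3/563 = 0.01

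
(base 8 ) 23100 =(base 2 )10011001000000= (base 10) 9792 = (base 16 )2640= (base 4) 2121000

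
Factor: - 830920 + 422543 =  - 251^1*1627^1 = - 408377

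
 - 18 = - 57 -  - 39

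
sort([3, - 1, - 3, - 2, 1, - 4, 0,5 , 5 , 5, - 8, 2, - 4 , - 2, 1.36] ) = [-8, - 4, - 4, - 3 , - 2 , - 2,-1, 0 , 1, 1.36, 2, 3,5,5,5]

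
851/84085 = 851/84085 = 0.01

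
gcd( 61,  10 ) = 1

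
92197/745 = 92197/745  =  123.75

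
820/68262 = 410/34131 = 0.01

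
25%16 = 9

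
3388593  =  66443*51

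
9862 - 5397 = 4465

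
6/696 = 1/116 = 0.01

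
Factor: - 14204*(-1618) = 22982072 = 2^3 * 53^1 * 67^1 * 809^1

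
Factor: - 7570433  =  - 13^1*661^1 * 881^1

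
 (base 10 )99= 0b1100011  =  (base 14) 71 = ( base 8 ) 143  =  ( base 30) 39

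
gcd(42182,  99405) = 1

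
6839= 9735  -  2896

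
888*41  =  36408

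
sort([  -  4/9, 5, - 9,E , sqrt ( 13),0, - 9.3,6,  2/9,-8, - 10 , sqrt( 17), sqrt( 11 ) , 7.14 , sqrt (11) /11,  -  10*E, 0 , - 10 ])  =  [ - 10*E, - 10, - 10, - 9.3,  -  9, - 8 , - 4/9, 0,0, 2/9, sqrt(11 )/11,E, sqrt (11 ),sqrt(13), sqrt( 17),5,6,7.14 ]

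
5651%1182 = 923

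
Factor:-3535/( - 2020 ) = 7/4 = 2^( - 2)*7^1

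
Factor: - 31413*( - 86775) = 3^2*5^2 * 13^1* 37^1 *89^1*283^1 = 2725863075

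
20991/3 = 6997 = 6997.00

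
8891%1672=531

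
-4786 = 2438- 7224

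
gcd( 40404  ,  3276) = 1092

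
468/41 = 468/41 = 11.41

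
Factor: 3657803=3657803^1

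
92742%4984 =3030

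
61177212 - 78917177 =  - 17739965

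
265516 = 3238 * 82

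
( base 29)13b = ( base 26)1a3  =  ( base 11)784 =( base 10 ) 939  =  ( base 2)1110101011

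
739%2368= 739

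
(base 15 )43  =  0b111111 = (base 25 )2d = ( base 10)63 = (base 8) 77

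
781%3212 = 781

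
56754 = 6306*9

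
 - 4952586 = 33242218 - 38194804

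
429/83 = 5+14/83 = 5.17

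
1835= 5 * 367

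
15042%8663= 6379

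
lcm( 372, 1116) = 1116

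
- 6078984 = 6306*( - 964 )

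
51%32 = 19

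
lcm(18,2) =18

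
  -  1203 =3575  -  4778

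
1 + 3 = 4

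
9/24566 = 9/24566 = 0.00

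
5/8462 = 5/8462=0.00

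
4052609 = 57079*71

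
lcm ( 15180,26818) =804540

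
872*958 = 835376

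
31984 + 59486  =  91470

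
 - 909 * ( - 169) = 153621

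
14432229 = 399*36171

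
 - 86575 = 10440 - 97015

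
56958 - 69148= - 12190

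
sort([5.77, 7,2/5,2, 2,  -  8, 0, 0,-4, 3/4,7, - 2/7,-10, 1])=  [ - 10,-8, - 4, - 2/7, 0, 0,2/5, 3/4, 1,2,2,5.77, 7,7]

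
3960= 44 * 90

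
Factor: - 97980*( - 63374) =2^3*3^1*5^1*23^1 * 71^1*31687^1 = 6209384520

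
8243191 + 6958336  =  15201527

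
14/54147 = 14/54147  =  0.00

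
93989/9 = 93989/9= 10443.22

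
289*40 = 11560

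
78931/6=78931/6 = 13155.17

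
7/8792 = 1/1256 = 0.00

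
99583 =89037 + 10546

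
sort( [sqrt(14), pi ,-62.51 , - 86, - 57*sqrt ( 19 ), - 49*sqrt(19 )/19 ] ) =[ - 57*sqrt( 19),  -  86, - 62.51, - 49* sqrt (19 )/19,pi, sqrt( 14 )]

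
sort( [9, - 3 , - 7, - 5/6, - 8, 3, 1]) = [- 8, - 7, - 3 , - 5/6, 1,3, 9]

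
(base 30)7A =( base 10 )220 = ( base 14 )11a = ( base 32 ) 6S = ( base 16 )dc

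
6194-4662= 1532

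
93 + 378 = 471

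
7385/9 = 7385/9 = 820.56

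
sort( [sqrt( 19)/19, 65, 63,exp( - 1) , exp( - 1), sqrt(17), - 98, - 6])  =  [- 98, - 6, sqrt ( 19)/19,exp( - 1),exp( - 1 ), sqrt(17), 63, 65]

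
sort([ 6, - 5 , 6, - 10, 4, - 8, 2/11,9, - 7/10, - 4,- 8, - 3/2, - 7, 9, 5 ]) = [ - 10,-8, - 8 , - 7 ,  -  5, - 4,-3/2,-7/10 , 2/11,  4, 5, 6, 6,9 , 9]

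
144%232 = 144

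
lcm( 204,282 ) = 9588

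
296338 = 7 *42334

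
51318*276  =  14163768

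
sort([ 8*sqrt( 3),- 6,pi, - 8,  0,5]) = [ - 8,-6,0,  pi,5,8*sqrt( 3)]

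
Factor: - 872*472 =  - 411584 = - 2^6*59^1*109^1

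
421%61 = 55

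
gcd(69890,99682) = 2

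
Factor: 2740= 2^2*5^1*137^1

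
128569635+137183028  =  265752663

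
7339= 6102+1237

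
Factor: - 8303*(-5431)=45093593 = 19^2* 23^1*5431^1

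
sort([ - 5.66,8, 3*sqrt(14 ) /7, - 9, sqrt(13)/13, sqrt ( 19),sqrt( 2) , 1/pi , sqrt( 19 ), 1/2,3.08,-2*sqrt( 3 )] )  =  [ - 9,  -  5.66, - 2*sqrt(3),sqrt(13)/13, 1/pi , 1/2,sqrt( 2 ), 3*sqrt(14)/7,3.08 , sqrt( 19), sqrt( 19 ), 8] 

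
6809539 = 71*95909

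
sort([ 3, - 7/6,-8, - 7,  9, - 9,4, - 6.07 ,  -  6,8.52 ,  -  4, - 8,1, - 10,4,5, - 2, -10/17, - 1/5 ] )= [ - 10,- 9, - 8, - 8, - 7, - 6.07, - 6, -4, - 2,-7/6 , - 10/17, - 1/5,1, 3, 4,4, 5,8.52,9]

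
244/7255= 244/7255 = 0.03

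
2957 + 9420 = 12377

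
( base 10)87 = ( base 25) 3C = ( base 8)127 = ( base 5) 322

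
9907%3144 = 475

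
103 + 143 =246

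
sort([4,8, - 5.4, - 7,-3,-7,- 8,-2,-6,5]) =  [ - 8, - 7,-7, - 6,  -  5.4, -3,-2,4,5,  8]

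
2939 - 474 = 2465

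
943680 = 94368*10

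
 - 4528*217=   -  982576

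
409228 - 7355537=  - 6946309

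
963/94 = 963/94 = 10.24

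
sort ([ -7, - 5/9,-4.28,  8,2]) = [ -7, - 4.28, - 5/9,2,8]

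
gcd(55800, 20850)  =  150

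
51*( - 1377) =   -  70227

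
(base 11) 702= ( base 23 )1dl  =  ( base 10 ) 849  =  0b1101010001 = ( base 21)1j9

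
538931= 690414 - 151483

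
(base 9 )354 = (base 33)8S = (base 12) 204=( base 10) 292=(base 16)124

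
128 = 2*64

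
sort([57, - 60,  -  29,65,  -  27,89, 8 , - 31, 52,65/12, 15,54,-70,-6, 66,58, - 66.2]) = [ - 70,-66.2,-60, - 31, - 29, -27, - 6,65/12,8,15  ,  52,54,57,58,65, 66,89 ]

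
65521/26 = 2520+1/26=2520.04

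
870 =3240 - 2370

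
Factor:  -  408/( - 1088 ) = 2^( - 3)*3^1 = 3/8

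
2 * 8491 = 16982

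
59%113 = 59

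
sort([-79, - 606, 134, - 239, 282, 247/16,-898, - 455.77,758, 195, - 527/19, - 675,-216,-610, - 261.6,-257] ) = [ - 898,- 675, - 610 , - 606 , - 455.77,-261.6,-257, - 239,-216,-79  ,-527/19, 247/16, 134, 195, 282, 758]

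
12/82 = 6/41 = 0.15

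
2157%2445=2157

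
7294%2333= 295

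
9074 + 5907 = 14981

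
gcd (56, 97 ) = 1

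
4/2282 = 2/1141 = 0.00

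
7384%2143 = 955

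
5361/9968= 5361/9968=0.54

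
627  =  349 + 278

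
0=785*0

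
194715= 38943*5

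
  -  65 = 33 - 98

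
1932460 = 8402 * 230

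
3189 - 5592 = - 2403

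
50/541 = 50/541 = 0.09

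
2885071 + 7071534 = 9956605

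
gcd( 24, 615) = 3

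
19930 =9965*2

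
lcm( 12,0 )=0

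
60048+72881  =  132929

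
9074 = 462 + 8612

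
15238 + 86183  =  101421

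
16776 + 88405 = 105181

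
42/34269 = 14/11423 = 0.00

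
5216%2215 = 786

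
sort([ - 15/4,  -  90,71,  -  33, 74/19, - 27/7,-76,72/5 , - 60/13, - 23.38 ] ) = [-90, - 76, - 33, - 23.38, -60/13,  -  27/7,  -  15/4,74/19,72/5,71]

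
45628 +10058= 55686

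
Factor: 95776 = 2^5*41^1*73^1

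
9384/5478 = 1564/913= 1.71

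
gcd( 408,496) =8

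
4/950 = 2/475 =0.00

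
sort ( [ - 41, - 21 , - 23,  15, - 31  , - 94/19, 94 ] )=[ - 41, - 31,-23 , - 21, - 94/19, 15,94 ]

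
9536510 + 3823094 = 13359604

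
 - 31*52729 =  - 1634599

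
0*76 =0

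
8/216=1/27  =  0.04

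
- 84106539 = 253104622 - 337211161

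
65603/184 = 356+99/184 = 356.54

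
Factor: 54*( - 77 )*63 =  - 2^1 *3^5*7^2*11^1 = - 261954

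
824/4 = 206  =  206.00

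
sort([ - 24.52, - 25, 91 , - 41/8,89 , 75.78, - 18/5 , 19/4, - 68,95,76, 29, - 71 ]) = [ - 71, - 68 , - 25, - 24.52,  -  41/8, - 18/5,19/4,29 , 75.78, 76,89, 91, 95]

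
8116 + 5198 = 13314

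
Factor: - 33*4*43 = -2^2*3^1*11^1*43^1 = -  5676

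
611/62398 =611/62398 = 0.01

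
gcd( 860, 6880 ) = 860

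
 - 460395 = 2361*( - 195 )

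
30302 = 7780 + 22522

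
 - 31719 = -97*327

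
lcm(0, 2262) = 0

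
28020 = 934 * 30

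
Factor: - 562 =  - 2^1*281^1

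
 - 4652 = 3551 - 8203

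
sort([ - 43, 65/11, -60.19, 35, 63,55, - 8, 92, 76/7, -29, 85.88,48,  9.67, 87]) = [ - 60.19, - 43, - 29, - 8,65/11, 9.67, 76/7,35, 48, 55,63,85.88, 87,  92 ] 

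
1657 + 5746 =7403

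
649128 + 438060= 1087188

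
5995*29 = 173855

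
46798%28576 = 18222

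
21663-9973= 11690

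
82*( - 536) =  -43952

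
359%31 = 18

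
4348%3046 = 1302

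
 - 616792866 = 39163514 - 655956380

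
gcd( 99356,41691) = 1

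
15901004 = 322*49382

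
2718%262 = 98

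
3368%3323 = 45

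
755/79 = 755/79  =  9.56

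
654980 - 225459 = 429521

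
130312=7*18616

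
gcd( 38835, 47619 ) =9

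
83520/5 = 16704 = 16704.00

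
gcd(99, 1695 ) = 3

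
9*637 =5733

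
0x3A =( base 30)1S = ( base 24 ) 2A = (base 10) 58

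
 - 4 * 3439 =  - 13756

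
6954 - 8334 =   -  1380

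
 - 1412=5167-6579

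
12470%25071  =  12470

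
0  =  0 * 64208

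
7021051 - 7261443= - 240392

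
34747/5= 34747/5= 6949.40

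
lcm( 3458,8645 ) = 17290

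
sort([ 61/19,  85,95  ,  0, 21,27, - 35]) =[ -35,0,61/19,21,27,85,  95] 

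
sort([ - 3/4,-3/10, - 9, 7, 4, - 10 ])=[-10, -9, - 3/4, - 3/10,4,7]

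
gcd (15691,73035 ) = 1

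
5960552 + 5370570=11331122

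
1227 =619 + 608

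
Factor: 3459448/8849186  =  1729724/4424593=2^2*131^1*293^( - 1)*3301^1 * 15101^(  -  1)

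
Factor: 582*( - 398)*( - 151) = 34977036 =2^2*3^1*97^1 * 151^1 * 199^1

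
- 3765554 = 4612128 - 8377682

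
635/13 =48 +11/13 = 48.85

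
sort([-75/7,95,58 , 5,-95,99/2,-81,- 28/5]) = [- 95, - 81,  -  75/7,-28/5,5,99/2,  58,95 ]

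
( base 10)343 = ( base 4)11113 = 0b101010111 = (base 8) 527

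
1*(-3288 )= - 3288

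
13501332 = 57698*234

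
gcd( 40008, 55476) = 12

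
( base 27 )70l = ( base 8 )12004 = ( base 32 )504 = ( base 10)5124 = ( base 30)5ko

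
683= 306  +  377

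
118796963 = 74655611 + 44141352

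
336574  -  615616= -279042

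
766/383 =2 = 2.00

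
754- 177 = 577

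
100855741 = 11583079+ 89272662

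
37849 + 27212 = 65061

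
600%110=50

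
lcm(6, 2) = 6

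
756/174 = 126/29=4.34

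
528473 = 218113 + 310360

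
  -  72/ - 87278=36/43639 = 0.00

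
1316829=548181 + 768648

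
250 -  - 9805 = 10055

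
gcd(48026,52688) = 74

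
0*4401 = 0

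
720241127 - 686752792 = 33488335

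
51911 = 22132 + 29779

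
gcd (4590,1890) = 270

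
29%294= 29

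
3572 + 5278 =8850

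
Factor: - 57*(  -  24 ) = 1368= 2^3 * 3^2*19^1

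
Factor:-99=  - 3^2*11^1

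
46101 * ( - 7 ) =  - 322707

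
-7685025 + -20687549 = -28372574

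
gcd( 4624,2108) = 68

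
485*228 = 110580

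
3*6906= 20718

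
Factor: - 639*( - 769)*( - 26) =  - 2^1 * 3^2*13^1*71^1 *769^1 = -  12776166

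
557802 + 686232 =1244034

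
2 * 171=342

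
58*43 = 2494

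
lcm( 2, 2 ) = 2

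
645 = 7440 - 6795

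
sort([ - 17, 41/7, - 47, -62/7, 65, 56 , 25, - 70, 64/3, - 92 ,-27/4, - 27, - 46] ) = [ - 92, - 70, - 47,- 46,-27,-17,  -  62/7, -27/4, 41/7,64/3,25, 56, 65]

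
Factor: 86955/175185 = 341/687 = 3^(-1)*11^1*31^1 * 229^ ( - 1 )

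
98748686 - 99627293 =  - 878607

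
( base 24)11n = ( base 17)22B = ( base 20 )1b3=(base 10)623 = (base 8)1157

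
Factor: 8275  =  5^2 * 331^1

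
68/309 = 68/309 = 0.22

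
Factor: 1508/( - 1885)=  - 4/5 = - 2^2*5^( - 1) 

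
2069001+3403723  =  5472724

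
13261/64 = 207+13/64 = 207.20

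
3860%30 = 20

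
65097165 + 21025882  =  86123047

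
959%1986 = 959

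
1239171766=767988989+471182777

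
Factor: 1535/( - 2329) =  - 5^1*17^( - 1 )*137^( - 1)*307^1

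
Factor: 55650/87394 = 3^1*5^2 * 7^1*37^ ( -1)  *  53^1 * 1181^(- 1 ) = 27825/43697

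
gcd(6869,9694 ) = 1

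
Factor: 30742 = 2^1*19^1*809^1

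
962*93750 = 90187500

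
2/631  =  2/631 = 0.00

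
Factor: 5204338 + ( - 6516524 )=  - 1312186 = -2^1*137^1*4789^1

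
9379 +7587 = 16966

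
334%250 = 84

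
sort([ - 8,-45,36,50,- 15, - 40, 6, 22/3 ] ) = [ - 45, - 40 ,  -  15,-8, 6, 22/3 , 36,50 ]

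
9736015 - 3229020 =6506995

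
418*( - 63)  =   - 26334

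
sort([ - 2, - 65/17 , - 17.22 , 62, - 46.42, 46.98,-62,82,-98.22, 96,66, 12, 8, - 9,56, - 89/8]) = [ - 98.22, - 62,-46.42,- 17.22 , - 89/8, -9,-65/17 , - 2, 8,12,46.98,56,62 , 66,82,96 ] 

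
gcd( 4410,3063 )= 3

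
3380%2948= 432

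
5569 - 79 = 5490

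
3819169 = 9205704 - 5386535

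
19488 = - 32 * (- 609) 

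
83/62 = 1+21/62 = 1.34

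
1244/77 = 1244/77= 16.16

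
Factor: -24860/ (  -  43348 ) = 6215/10837 =5^1 *11^1 * 113^1*10837^( - 1)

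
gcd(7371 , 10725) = 39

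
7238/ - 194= - 3619/97 = -37.31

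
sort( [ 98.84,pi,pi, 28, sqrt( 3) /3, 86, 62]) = [sqrt( 3)/3, pi,pi,  28, 62, 86, 98.84] 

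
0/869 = 0 = 0.00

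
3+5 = 8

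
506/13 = 506/13 = 38.92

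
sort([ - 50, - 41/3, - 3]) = [ - 50, - 41/3 , - 3] 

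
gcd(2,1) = 1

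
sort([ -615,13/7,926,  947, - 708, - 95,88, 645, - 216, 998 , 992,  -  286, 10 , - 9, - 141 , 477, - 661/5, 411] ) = [ - 708, - 615,-286, - 216, - 141, - 661/5, - 95, - 9, 13/7,10, 88,  411,477,645,  926, 947, 992,998]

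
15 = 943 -928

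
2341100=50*46822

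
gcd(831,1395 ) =3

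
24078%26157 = 24078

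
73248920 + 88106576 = 161355496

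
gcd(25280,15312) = 16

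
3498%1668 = 162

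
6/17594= 3/8797 = 0.00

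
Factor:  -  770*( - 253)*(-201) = - 2^1*3^1 * 5^1*7^1*11^2*23^1*67^1 = -39156810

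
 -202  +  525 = 323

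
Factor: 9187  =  9187^1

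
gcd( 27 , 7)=1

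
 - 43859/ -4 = 10964 + 3/4=10964.75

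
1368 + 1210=2578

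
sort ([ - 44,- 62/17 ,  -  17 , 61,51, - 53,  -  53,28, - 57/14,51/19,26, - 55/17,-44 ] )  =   [ - 53, - 53,-44, - 44,-17, - 57/14, - 62/17, - 55/17,51/19,26,28, 51,61 ]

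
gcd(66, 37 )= 1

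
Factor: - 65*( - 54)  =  2^1*3^3*5^1 * 13^1 = 3510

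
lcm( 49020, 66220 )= 3774540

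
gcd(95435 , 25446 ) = 1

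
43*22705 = 976315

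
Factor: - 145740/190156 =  - 105/137 = - 3^1 * 5^1*7^1* 137^( - 1)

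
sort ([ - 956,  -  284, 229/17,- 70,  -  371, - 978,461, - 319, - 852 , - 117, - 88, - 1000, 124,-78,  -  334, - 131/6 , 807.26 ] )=[  -  1000,  -  978, - 956, -852,  -  371  , - 334, - 319,-284 , - 117  , - 88,-78, -70,  -  131/6,  229/17, 124,461,  807.26] 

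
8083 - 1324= 6759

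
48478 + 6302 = 54780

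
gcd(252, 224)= 28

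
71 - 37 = 34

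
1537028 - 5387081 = - 3850053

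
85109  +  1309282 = 1394391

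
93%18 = 3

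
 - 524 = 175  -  699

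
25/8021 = 25/8021 = 0.00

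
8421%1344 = 357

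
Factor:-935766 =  - 2^1*3^3*13^1*31^1*43^1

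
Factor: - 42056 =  - 2^3 * 7^1*751^1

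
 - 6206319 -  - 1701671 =  -  4504648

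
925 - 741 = 184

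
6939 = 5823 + 1116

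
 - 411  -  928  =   -1339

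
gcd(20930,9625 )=35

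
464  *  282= 130848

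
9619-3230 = 6389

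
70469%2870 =1589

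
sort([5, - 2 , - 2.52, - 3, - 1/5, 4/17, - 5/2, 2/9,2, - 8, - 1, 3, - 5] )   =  [-8, - 5, - 3, - 2.52, - 5/2, - 2, - 1, - 1/5, 2/9, 4/17, 2,3,  5] 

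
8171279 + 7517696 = 15688975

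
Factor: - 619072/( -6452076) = 154768/1613019 = 2^4  *  3^ (  -  1)*17^1*569^1*537673^(-1)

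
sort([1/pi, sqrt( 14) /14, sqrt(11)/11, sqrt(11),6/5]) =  [sqrt(14) /14, sqrt ( 11 ) /11, 1/pi,6/5, sqrt( 11)]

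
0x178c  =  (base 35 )4W8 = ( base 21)de1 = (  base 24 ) ab4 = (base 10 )6028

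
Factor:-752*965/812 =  - 2^2*5^1 * 7^( - 1 ) *29^(-1)*47^1  *  193^1 =-181420/203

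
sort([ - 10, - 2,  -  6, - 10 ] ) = [ - 10,  -  10, - 6,- 2] 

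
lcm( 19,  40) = 760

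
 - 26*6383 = -165958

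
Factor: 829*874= 724546=2^1 *19^1*23^1*829^1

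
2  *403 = 806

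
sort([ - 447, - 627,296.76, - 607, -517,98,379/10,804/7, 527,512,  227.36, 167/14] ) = [ - 627 ,-607, - 517, -447,167/14,379/10, 98,804/7,227.36,296.76,512,527]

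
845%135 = 35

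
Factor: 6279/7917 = 23^1 * 29^( - 1) =23/29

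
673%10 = 3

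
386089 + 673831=1059920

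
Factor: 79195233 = 3^1 * 13^1*23^1 * 88289^1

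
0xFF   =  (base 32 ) 7v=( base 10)255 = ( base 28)93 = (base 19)d8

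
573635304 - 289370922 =284264382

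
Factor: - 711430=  - 2^1*5^1*71143^1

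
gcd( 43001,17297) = 7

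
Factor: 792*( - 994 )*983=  - 773864784 = - 2^4*3^2*7^1*11^1*71^1 * 983^1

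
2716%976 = 764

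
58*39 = 2262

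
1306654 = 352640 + 954014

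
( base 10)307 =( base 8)463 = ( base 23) D8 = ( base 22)dl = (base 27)BA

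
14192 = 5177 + 9015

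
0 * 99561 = 0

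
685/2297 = 685/2297 = 0.30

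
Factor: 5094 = 2^1*3^2*283^1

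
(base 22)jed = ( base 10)9517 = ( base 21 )10c4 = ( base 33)8OD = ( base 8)22455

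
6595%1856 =1027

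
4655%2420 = 2235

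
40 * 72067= 2882680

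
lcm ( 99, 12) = 396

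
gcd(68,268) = 4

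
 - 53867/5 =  - 10774+3/5 = - 10773.40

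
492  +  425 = 917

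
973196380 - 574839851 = 398356529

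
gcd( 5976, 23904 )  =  5976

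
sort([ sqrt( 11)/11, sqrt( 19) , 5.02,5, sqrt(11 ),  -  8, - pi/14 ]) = [ - 8,  -  pi/14, sqrt( 11) /11,  sqrt( 11), sqrt( 19),5, 5.02]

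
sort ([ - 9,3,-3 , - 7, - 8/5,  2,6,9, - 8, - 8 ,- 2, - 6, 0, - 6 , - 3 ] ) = [ - 9, - 8, - 8, - 7 ,-6, - 6 , - 3, - 3, - 2 ,- 8/5, 0,2,3, 6,9 ] 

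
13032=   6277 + 6755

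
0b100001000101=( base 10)2117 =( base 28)2JH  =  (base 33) 1V5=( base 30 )2AH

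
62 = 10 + 52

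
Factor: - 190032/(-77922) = 856/351=   2^3*3^ ( - 3)*13^( - 1)*107^1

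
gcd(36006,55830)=6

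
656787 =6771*97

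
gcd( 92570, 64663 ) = 1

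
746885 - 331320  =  415565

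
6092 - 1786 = 4306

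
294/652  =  147/326=0.45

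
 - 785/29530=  - 1 + 5749/5906 =- 0.03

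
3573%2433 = 1140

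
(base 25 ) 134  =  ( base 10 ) 704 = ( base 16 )2C0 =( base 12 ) 4A8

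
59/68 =59/68  =  0.87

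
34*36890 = 1254260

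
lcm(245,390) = 19110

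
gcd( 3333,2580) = 3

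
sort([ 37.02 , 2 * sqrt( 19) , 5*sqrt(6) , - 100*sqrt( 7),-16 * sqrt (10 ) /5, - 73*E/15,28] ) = [ - 100*sqrt( 7) ,-73* E/15, - 16*  sqrt( 10)/5, 2*sqrt( 19 ),5 * sqrt (6 ) , 28,37.02 ]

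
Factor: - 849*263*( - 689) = 153844743  =  3^1*13^1 * 53^1*263^1*283^1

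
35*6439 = 225365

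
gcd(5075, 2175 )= 725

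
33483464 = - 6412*( - 5222)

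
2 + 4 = 6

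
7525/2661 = 2 + 2203/2661 = 2.83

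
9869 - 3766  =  6103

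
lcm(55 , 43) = 2365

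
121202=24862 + 96340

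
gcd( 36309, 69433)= 637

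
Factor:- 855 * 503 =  - 3^2*5^1*19^1 * 503^1=-430065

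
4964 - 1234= 3730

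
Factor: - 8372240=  - 2^4*5^1*229^1*457^1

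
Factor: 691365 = 3^1*5^1*46091^1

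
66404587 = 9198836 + 57205751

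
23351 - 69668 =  -46317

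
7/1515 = 7/1515  =  0.00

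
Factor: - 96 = -2^5 * 3^1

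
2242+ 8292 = 10534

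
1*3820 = 3820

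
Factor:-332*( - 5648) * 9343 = 2^6*83^1*353^1*9343^1 = 17519395648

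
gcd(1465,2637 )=293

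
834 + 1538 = 2372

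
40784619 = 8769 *4651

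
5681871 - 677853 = 5004018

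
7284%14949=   7284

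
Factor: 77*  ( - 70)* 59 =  - 2^1*5^1 * 7^2*11^1 * 59^1 = - 318010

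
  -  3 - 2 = -5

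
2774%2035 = 739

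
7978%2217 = 1327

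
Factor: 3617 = 3617^1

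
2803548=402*6974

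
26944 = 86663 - 59719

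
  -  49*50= - 2450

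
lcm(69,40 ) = 2760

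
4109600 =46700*88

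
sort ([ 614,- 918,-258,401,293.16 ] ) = [ - 918,-258,  293.16, 401, 614] 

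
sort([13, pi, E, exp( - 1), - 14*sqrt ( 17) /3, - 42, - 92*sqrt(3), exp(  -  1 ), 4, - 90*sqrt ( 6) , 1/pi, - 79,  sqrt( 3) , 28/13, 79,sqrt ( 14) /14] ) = [ - 90*sqrt( 6), - 92*sqrt( 3), - 79, - 42, - 14*sqrt(17 ) /3, sqrt( 14) /14,  1/pi, exp ( - 1),exp( - 1),sqrt( 3), 28/13,E,pi, 4, 13,79]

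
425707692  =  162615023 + 263092669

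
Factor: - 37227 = - 3^1*12409^1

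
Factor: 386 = 2^1* 193^1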